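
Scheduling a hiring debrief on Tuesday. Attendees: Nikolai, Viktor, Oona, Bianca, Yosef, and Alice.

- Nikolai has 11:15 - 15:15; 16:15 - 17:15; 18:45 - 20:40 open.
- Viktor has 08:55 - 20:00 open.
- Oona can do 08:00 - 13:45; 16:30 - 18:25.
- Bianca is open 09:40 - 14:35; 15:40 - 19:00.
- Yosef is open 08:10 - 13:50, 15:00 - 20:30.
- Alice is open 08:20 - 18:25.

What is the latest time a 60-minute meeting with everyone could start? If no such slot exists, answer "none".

12:45

Nikolai ∩ Viktor: 11:15-15:15, 16:15-17:15, 18:45-20:00.
Nikolai ∩ Viktor ∩ Oona: 11:15-13:45, 16:30-17:15.
Nikolai ∩ Viktor ∩ Oona ∩ Bianca: 11:15-13:45, 16:30-17:15.
Nikolai ∩ Viktor ∩ Oona ∩ Bianca ∩ Yosef: 11:15-13:45, 16:30-17:15.
Nikolai ∩ Viktor ∩ Oona ∩ Bianca ∩ Yosef ∩ Alice: 11:15-13:45, 16:30-17:15.
The last common window of at least 60 minutes is 11:15-13:45; a 60-minute meeting can start as late as 12:45 and still end by 13:45.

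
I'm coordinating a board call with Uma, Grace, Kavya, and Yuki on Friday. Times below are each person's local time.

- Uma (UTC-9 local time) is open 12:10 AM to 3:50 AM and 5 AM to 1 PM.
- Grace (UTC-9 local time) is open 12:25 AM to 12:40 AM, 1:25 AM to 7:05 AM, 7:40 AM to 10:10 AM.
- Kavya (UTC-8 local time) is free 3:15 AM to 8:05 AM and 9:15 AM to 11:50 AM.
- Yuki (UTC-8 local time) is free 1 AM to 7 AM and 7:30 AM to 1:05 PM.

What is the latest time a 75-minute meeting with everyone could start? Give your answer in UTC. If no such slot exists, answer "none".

17:55

Uma in UTC: 09:10-12:50, 14:00-22:00 (add 9h to convert from UTC-9).
Grace in UTC: 09:25-09:40, 10:25-16:05, 16:40-19:10 (add 9h to convert from UTC-9).
Kavya in UTC: 11:15-16:05, 17:15-19:50 (add 8h to convert from UTC-8).
Yuki in UTC: 09:00-15:00, 15:30-21:05 (add 8h to convert from UTC-8).
Uma ∩ Grace: 09:25-09:40, 10:25-12:50, 14:00-16:05, 16:40-19:10.
Uma ∩ Grace ∩ Kavya: 11:15-12:50, 14:00-16:05, 17:15-19:10.
Uma ∩ Grace ∩ Kavya ∩ Yuki: 11:15-12:50, 14:00-15:00, 15:30-16:05, 17:15-19:10.
So the common availability across everyone is 11:15-12:50, 14:00-15:00, 15:30-16:05, 17:15-19:10.
The last common window of at least 75 minutes is 17:15-19:10; a 75-minute meeting can start as late as 17:55 and still end by 19:10.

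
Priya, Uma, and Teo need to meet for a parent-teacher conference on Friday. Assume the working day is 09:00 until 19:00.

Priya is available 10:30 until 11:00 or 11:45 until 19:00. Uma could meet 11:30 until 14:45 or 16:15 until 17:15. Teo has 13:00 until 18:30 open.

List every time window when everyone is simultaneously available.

13:00-14:45, 16:15-17:15

Priya ∩ Uma: 11:45-14:45, 16:15-17:15.
Priya ∩ Uma ∩ Teo: 13:00-14:45, 16:15-17:15.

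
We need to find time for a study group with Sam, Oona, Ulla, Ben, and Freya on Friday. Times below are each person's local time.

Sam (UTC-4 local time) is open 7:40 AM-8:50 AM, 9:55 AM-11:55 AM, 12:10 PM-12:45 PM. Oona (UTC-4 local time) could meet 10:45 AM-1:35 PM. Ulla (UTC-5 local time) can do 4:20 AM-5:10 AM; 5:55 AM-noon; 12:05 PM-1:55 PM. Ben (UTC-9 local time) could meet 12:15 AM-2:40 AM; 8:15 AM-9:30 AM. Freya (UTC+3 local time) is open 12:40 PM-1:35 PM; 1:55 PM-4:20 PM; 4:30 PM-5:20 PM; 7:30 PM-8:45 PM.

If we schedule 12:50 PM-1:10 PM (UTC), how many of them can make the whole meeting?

2

Sam in UTC: 11:40-12:50, 13:55-15:55, 16:10-16:45 (add 4h to convert from UTC-4).
Oona in UTC: 14:45-17:35 (add 4h to convert from UTC-4).
Ulla in UTC: 09:20-10:10, 10:55-17:00, 17:05-18:55 (add 5h to convert from UTC-5).
Ben in UTC: 09:15-11:40, 17:15-18:30 (add 9h to convert from UTC-9).
Freya in UTC: 09:40-10:35, 10:55-13:20, 13:30-14:20, 16:30-17:45 (subtract 3h to convert from UTC+3).
Ulla and Freya can make the full 12:50-13:10 slot — that's 2.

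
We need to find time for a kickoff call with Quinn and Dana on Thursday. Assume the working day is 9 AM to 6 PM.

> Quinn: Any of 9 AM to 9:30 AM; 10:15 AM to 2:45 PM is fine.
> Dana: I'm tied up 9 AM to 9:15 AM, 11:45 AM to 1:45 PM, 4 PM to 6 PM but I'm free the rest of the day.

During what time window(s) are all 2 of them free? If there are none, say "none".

09:15-09:30, 10:15-11:45, 13:45-14:45

Quinn free: 09:00-09:30, 10:15-14:45.
Dana free: 09:15-11:45, 13:45-16:00 (invert busy blocks within the working day).
Quinn ∩ Dana: 09:15-09:30, 10:15-11:45, 13:45-14:45.
So the common availability across everyone is 09:15-09:30, 10:15-11:45, 13:45-14:45.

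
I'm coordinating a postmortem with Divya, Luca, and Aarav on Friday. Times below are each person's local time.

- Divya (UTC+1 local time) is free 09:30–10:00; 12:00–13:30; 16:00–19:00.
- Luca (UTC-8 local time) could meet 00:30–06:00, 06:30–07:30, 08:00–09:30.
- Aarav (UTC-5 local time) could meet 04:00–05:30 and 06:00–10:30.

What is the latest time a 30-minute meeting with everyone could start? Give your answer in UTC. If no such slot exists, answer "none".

15:00

Divya in UTC: 08:30-09:00, 11:00-12:30, 15:00-18:00 (subtract 1h to convert from UTC+1).
Luca in UTC: 08:30-14:00, 14:30-15:30, 16:00-17:30 (add 8h to convert from UTC-8).
Aarav in UTC: 09:00-10:30, 11:00-15:30 (add 5h to convert from UTC-5).
Divya ∩ Luca: 08:30-09:00, 11:00-12:30, 15:00-15:30, 16:00-17:30.
Divya ∩ Luca ∩ Aarav: 11:00-12:30, 15:00-15:30.
The last common window of at least 30 minutes is 15:00-15:30; a 30-minute meeting can start as late as 15:00 and still end by 15:30.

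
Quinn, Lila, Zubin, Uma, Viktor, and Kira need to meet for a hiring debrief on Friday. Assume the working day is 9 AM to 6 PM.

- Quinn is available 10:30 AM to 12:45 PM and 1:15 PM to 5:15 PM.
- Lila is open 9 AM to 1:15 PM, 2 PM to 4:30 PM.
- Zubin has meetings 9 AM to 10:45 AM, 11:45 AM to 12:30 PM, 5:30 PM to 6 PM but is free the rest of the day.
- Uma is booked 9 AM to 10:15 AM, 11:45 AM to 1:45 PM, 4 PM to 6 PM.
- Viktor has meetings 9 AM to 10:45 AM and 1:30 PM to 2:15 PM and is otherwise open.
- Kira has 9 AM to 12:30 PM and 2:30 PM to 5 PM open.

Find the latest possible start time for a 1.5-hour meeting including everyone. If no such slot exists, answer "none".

Quinn free: 10:30-12:45, 13:15-17:15.
Lila free: 09:00-13:15, 14:00-16:30.
Zubin free: 10:45-11:45, 12:30-17:30 (invert busy blocks within the working day).
Uma free: 10:15-11:45, 13:45-16:00 (invert busy blocks within the working day).
Viktor free: 10:45-13:30, 14:15-18:00 (invert busy blocks within the working day).
Kira free: 09:00-12:30, 14:30-17:00.
Quinn ∩ Lila: 10:30-12:45, 14:00-16:30.
Quinn ∩ Lila ∩ Zubin: 10:45-11:45, 12:30-12:45, 14:00-16:30.
Quinn ∩ Lila ∩ Zubin ∩ Uma: 10:45-11:45, 14:00-16:00.
Quinn ∩ Lila ∩ Zubin ∩ Uma ∩ Viktor: 10:45-11:45, 14:15-16:00.
Quinn ∩ Lila ∩ Zubin ∩ Uma ∩ Viktor ∩ Kira: 10:45-11:45, 14:30-16:00.
The last common window of at least 90 minutes is 14:30-16:00; a 90-minute meeting can start as late as 14:30 and still end by 16:00.

14:30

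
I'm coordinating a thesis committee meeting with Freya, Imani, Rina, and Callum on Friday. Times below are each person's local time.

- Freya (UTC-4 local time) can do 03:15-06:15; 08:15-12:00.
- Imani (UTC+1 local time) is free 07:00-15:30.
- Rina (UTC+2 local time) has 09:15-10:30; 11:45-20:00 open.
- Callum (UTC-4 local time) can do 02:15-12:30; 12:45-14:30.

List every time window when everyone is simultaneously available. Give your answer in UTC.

Freya in UTC: 07:15-10:15, 12:15-16:00 (add 4h to convert from UTC-4).
Imani in UTC: 06:00-14:30 (subtract 1h to convert from UTC+1).
Rina in UTC: 07:15-08:30, 09:45-18:00 (subtract 2h to convert from UTC+2).
Callum in UTC: 06:15-16:30, 16:45-18:30 (add 4h to convert from UTC-4).
Freya ∩ Imani: 07:15-10:15, 12:15-14:30.
Freya ∩ Imani ∩ Rina: 07:15-08:30, 09:45-10:15, 12:15-14:30.
Freya ∩ Imani ∩ Rina ∩ Callum: 07:15-08:30, 09:45-10:15, 12:15-14:30.
So the common availability across everyone is 07:15-08:30, 09:45-10:15, 12:15-14:30.

07:15-08:30, 09:45-10:15, 12:15-14:30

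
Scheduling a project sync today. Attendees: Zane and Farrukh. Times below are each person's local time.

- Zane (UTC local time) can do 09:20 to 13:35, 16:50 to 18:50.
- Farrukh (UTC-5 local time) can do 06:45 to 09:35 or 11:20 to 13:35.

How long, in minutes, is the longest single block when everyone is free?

Zane in UTC: 09:20-13:35, 16:50-18:50.
Farrukh in UTC: 11:45-14:35, 16:20-18:35 (add 5h to convert from UTC-5).
Zane ∩ Farrukh: 11:45-13:35, 16:50-18:35.
The longest is 11:45-13:35 at 110 minutes.

110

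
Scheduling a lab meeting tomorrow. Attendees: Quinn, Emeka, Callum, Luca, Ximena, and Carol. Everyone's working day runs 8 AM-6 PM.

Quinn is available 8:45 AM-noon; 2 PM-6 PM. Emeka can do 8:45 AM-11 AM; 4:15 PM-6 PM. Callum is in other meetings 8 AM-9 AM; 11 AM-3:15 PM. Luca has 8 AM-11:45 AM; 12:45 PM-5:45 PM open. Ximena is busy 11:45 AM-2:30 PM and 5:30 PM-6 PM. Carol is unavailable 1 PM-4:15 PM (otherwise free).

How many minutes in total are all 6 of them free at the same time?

195

Quinn free: 08:45-12:00, 14:00-18:00.
Emeka free: 08:45-11:00, 16:15-18:00.
Callum free: 09:00-11:00, 15:15-18:00 (invert busy blocks within the working day).
Luca free: 08:00-11:45, 12:45-17:45.
Ximena free: 08:00-11:45, 14:30-17:30 (invert busy blocks within the working day).
Carol free: 08:00-13:00, 16:15-18:00 (invert busy blocks within the working day).
Quinn ∩ Emeka: 08:45-11:00, 16:15-18:00.
Quinn ∩ Emeka ∩ Callum: 09:00-11:00, 16:15-18:00.
Quinn ∩ Emeka ∩ Callum ∩ Luca: 09:00-11:00, 16:15-17:45.
Quinn ∩ Emeka ∩ Callum ∩ Luca ∩ Ximena: 09:00-11:00, 16:15-17:30.
Quinn ∩ Emeka ∩ Callum ∩ Luca ∩ Ximena ∩ Carol: 09:00-11:00, 16:15-17:30.
Summing the common windows: 120 + 75 = 195 minutes.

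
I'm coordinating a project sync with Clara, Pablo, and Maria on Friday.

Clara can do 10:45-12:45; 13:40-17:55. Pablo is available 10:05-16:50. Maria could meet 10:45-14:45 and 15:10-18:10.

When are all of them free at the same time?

Clara ∩ Pablo: 10:45-12:45, 13:40-16:50.
Clara ∩ Pablo ∩ Maria: 10:45-12:45, 13:40-14:45, 15:10-16:50.

10:45-12:45, 13:40-14:45, 15:10-16:50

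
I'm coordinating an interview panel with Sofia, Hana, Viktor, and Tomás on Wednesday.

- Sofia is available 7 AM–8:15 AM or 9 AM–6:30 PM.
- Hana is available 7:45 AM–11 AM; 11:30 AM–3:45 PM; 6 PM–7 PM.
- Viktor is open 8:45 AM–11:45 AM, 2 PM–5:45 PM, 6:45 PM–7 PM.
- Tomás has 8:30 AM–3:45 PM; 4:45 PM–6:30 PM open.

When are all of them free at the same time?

09:00-11:00, 11:30-11:45, 14:00-15:45

Sofia ∩ Hana: 07:45-08:15, 09:00-11:00, 11:30-15:45, 18:00-18:30.
Sofia ∩ Hana ∩ Viktor: 09:00-11:00, 11:30-11:45, 14:00-15:45.
Sofia ∩ Hana ∩ Viktor ∩ Tomás: 09:00-11:00, 11:30-11:45, 14:00-15:45.
So the common availability across everyone is 09:00-11:00, 11:30-11:45, 14:00-15:45.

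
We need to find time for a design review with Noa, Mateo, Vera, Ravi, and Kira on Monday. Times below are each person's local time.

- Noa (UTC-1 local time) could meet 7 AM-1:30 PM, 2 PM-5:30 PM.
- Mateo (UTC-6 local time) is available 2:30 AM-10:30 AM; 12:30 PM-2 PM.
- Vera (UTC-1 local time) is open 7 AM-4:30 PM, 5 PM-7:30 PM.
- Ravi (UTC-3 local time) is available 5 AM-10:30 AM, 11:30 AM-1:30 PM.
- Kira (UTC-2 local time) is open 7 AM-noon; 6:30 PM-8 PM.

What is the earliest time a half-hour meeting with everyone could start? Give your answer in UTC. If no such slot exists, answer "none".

Noa in UTC: 08:00-14:30, 15:00-18:30 (add 1h to convert from UTC-1).
Mateo in UTC: 08:30-16:30, 18:30-20:00 (add 6h to convert from UTC-6).
Vera in UTC: 08:00-17:30, 18:00-20:30 (add 1h to convert from UTC-1).
Ravi in UTC: 08:00-13:30, 14:30-16:30 (add 3h to convert from UTC-3).
Kira in UTC: 09:00-14:00, 20:30-22:00 (add 2h to convert from UTC-2).
Noa ∩ Mateo: 08:30-14:30, 15:00-16:30.
Noa ∩ Mateo ∩ Vera: 08:30-14:30, 15:00-16:30.
Noa ∩ Mateo ∩ Vera ∩ Ravi: 08:30-13:30, 15:00-16:30.
Noa ∩ Mateo ∩ Vera ∩ Ravi ∩ Kira: 09:00-13:30.
Those are the intersection windows.
The first common window of at least 30 minutes is 09:00-13:30, so the earliest start is 09:00.

09:00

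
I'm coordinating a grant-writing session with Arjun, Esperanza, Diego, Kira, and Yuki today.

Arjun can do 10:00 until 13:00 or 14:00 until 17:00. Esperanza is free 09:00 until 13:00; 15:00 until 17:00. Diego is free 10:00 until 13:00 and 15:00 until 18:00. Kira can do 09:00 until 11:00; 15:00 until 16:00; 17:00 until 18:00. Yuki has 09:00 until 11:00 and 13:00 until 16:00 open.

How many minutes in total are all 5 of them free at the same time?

Arjun ∩ Esperanza: 10:00-13:00, 15:00-17:00.
Arjun ∩ Esperanza ∩ Diego: 10:00-13:00, 15:00-17:00.
Arjun ∩ Esperanza ∩ Diego ∩ Kira: 10:00-11:00, 15:00-16:00.
Arjun ∩ Esperanza ∩ Diego ∩ Kira ∩ Yuki: 10:00-11:00, 15:00-16:00.
Summing the common windows: 60 + 60 = 120 minutes.

120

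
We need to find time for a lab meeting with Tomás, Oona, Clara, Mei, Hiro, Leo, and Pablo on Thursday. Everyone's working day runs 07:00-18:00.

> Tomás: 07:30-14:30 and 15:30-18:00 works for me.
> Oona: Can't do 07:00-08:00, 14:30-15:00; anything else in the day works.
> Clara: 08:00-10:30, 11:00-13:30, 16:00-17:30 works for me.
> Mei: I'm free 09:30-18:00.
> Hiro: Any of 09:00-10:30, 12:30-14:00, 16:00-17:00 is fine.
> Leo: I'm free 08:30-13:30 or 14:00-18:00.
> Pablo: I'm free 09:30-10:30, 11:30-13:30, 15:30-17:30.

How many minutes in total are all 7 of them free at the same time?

180

Tomás free: 07:30-14:30, 15:30-18:00.
Oona free: 08:00-14:30, 15:00-18:00 (invert busy blocks within the working day).
Clara free: 08:00-10:30, 11:00-13:30, 16:00-17:30.
Mei free: 09:30-18:00.
Hiro free: 09:00-10:30, 12:30-14:00, 16:00-17:00.
Leo free: 08:30-13:30, 14:00-18:00.
Pablo free: 09:30-10:30, 11:30-13:30, 15:30-17:30.
Tomás ∩ Oona: 08:00-14:30, 15:30-18:00.
Tomás ∩ Oona ∩ Clara: 08:00-10:30, 11:00-13:30, 16:00-17:30.
Tomás ∩ Oona ∩ Clara ∩ Mei: 09:30-10:30, 11:00-13:30, 16:00-17:30.
Tomás ∩ Oona ∩ Clara ∩ Mei ∩ Hiro: 09:30-10:30, 12:30-13:30, 16:00-17:00.
Tomás ∩ Oona ∩ Clara ∩ Mei ∩ Hiro ∩ Leo: 09:30-10:30, 12:30-13:30, 16:00-17:00.
Tomás ∩ Oona ∩ Clara ∩ Mei ∩ Hiro ∩ Leo ∩ Pablo: 09:30-10:30, 12:30-13:30, 16:00-17:00.
Summing the common windows: 60 + 60 + 60 = 180 minutes.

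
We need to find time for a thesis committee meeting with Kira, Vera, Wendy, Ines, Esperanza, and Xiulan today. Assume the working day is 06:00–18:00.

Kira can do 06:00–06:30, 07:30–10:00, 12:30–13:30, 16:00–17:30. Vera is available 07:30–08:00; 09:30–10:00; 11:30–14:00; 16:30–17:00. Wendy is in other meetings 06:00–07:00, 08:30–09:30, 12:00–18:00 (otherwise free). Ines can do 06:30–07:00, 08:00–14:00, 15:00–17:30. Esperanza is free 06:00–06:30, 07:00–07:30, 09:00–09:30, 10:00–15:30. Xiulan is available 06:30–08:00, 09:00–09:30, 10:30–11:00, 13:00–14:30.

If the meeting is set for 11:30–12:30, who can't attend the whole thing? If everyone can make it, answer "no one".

Kira free: 06:00-06:30, 07:30-10:00, 12:30-13:30, 16:00-17:30.
Vera free: 07:30-08:00, 09:30-10:00, 11:30-14:00, 16:30-17:00.
Wendy free: 07:00-08:30, 09:30-12:00 (invert busy blocks within the working day).
Ines free: 06:30-07:00, 08:00-14:00, 15:00-17:30.
Esperanza free: 06:00-06:30, 07:00-07:30, 09:00-09:30, 10:00-15:30.
Xiulan free: 06:30-08:00, 09:00-09:30, 10:30-11:00, 13:00-14:30.
Kira: not fully free for 11:30-12:30. Vera: free for 11:30-12:30. Wendy: not fully free for 11:30-12:30. Ines: free for 11:30-12:30. Esperanza: free for 11:30-12:30. Xiulan: not fully free for 11:30-12:30.

Kira, Wendy, Xiulan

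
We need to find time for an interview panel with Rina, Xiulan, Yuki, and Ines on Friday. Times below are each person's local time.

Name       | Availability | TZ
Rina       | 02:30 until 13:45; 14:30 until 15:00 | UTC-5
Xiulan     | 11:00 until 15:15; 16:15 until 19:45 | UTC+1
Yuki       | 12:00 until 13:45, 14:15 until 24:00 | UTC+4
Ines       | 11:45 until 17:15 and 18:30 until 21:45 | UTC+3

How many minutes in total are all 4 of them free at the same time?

435

Rina in UTC: 07:30-18:45, 19:30-20:00 (add 5h to convert from UTC-5).
Xiulan in UTC: 10:00-14:15, 15:15-18:45 (subtract 1h to convert from UTC+1).
Yuki in UTC: 08:00-09:45, 10:15-20:00 (subtract 4h to convert from UTC+4).
Ines in UTC: 08:45-14:15, 15:30-18:45 (subtract 3h to convert from UTC+3).
Rina ∩ Xiulan: 10:00-14:15, 15:15-18:45.
Rina ∩ Xiulan ∩ Yuki: 10:15-14:15, 15:15-18:45.
Rina ∩ Xiulan ∩ Yuki ∩ Ines: 10:15-14:15, 15:30-18:45.
Summing the common windows: 240 + 195 = 435 minutes.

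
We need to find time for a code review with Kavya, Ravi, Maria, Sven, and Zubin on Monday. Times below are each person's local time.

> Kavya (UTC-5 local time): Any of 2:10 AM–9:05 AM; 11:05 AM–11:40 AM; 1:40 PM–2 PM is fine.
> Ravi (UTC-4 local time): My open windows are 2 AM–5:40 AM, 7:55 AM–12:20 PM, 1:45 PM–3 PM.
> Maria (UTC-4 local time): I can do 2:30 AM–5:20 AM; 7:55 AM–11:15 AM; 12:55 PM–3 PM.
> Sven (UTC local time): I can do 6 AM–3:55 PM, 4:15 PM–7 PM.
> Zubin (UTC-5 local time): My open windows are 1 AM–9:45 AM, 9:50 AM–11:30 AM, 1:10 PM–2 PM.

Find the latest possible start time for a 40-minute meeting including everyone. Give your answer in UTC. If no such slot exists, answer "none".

13:25

Kavya in UTC: 07:10-14:05, 16:05-16:40, 18:40-19:00 (add 5h to convert from UTC-5).
Ravi in UTC: 06:00-09:40, 11:55-16:20, 17:45-19:00 (add 4h to convert from UTC-4).
Maria in UTC: 06:30-09:20, 11:55-15:15, 16:55-19:00 (add 4h to convert from UTC-4).
Sven in UTC: 06:00-15:55, 16:15-19:00.
Zubin in UTC: 06:00-14:45, 14:50-16:30, 18:10-19:00 (add 5h to convert from UTC-5).
Kavya ∩ Ravi: 07:10-09:40, 11:55-14:05, 16:05-16:20, 18:40-19:00.
Kavya ∩ Ravi ∩ Maria: 07:10-09:20, 11:55-14:05, 18:40-19:00.
Kavya ∩ Ravi ∩ Maria ∩ Sven: 07:10-09:20, 11:55-14:05, 18:40-19:00.
Kavya ∩ Ravi ∩ Maria ∩ Sven ∩ Zubin: 07:10-09:20, 11:55-14:05, 18:40-19:00.
The last common window of at least 40 minutes is 11:55-14:05; a 40-minute meeting can start as late as 13:25 and still end by 14:05.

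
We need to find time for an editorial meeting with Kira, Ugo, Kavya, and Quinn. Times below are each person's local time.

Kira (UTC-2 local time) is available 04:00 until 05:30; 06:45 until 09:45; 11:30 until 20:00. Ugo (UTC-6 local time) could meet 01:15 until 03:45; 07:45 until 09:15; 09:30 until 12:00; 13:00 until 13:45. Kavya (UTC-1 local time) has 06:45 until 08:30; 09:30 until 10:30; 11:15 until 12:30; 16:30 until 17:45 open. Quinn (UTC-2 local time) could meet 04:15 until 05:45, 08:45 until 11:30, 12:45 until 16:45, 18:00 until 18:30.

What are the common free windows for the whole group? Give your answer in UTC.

Kira in UTC: 06:00-07:30, 08:45-11:45, 13:30-22:00 (add 2h to convert from UTC-2).
Ugo in UTC: 07:15-09:45, 13:45-15:15, 15:30-18:00, 19:00-19:45 (add 6h to convert from UTC-6).
Kavya in UTC: 07:45-09:30, 10:30-11:30, 12:15-13:30, 17:30-18:45 (add 1h to convert from UTC-1).
Quinn in UTC: 06:15-07:45, 10:45-13:30, 14:45-18:45, 20:00-20:30 (add 2h to convert from UTC-2).
Kira ∩ Ugo: 07:15-07:30, 08:45-09:45, 13:45-15:15, 15:30-18:00, 19:00-19:45.
Kira ∩ Ugo ∩ Kavya: 08:45-09:30, 17:30-18:00.
Kira ∩ Ugo ∩ Kavya ∩ Quinn: 17:30-18:00.

17:30-18:00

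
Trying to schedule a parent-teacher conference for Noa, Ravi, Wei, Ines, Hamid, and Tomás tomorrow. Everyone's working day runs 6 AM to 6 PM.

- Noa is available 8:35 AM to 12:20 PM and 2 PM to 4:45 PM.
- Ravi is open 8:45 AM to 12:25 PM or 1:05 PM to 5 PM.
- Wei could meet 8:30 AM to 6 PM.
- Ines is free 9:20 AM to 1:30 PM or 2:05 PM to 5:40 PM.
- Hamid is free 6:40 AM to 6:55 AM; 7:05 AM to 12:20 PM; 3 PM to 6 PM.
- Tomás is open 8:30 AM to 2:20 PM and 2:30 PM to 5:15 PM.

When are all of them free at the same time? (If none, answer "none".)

Noa ∩ Ravi: 08:45-12:20, 14:00-16:45.
Noa ∩ Ravi ∩ Wei: 08:45-12:20, 14:00-16:45.
Noa ∩ Ravi ∩ Wei ∩ Ines: 09:20-12:20, 14:05-16:45.
Noa ∩ Ravi ∩ Wei ∩ Ines ∩ Hamid: 09:20-12:20, 15:00-16:45.
Noa ∩ Ravi ∩ Wei ∩ Ines ∩ Hamid ∩ Tomás: 09:20-12:20, 15:00-16:45.

09:20-12:20, 15:00-16:45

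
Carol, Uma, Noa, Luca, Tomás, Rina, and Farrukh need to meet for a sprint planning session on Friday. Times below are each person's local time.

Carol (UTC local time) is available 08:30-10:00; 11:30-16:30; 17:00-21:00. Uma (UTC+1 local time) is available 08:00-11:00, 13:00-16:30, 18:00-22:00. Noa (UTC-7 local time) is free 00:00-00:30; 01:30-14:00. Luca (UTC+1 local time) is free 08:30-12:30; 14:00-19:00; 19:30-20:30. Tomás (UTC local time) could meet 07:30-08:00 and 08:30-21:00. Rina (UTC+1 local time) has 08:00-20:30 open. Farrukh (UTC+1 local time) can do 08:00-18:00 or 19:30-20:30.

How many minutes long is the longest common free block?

150

Carol in UTC: 08:30-10:00, 11:30-16:30, 17:00-21:00.
Uma in UTC: 07:00-10:00, 12:00-15:30, 17:00-21:00 (subtract 1h to convert from UTC+1).
Noa in UTC: 07:00-07:30, 08:30-21:00 (add 7h to convert from UTC-7).
Luca in UTC: 07:30-11:30, 13:00-18:00, 18:30-19:30 (subtract 1h to convert from UTC+1).
Tomás in UTC: 07:30-08:00, 08:30-21:00.
Rina in UTC: 07:00-19:30 (subtract 1h to convert from UTC+1).
Farrukh in UTC: 07:00-17:00, 18:30-19:30 (subtract 1h to convert from UTC+1).
Carol ∩ Uma: 08:30-10:00, 12:00-15:30, 17:00-21:00.
Carol ∩ Uma ∩ Noa: 08:30-10:00, 12:00-15:30, 17:00-21:00.
Carol ∩ Uma ∩ Noa ∩ Luca: 08:30-10:00, 13:00-15:30, 17:00-18:00, 18:30-19:30.
Carol ∩ Uma ∩ Noa ∩ Luca ∩ Tomás: 08:30-10:00, 13:00-15:30, 17:00-18:00, 18:30-19:30.
Carol ∩ Uma ∩ Noa ∩ Luca ∩ Tomás ∩ Rina: 08:30-10:00, 13:00-15:30, 17:00-18:00, 18:30-19:30.
Carol ∩ Uma ∩ Noa ∩ Luca ∩ Tomás ∩ Rina ∩ Farrukh: 08:30-10:00, 13:00-15:30, 18:30-19:30.
So the common availability across everyone is 08:30-10:00, 13:00-15:30, 18:30-19:30.
The longest is 13:00-15:30 at 150 minutes.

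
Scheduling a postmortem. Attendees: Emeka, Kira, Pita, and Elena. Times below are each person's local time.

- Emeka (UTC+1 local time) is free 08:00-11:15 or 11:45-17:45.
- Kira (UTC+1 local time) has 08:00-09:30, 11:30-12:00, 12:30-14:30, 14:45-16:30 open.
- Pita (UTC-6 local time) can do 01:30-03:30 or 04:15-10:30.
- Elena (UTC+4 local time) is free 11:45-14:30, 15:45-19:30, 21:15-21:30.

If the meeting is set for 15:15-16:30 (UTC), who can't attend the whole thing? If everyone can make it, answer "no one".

Emeka in UTC: 07:00-10:15, 10:45-16:45 (subtract 1h to convert from UTC+1).
Kira in UTC: 07:00-08:30, 10:30-11:00, 11:30-13:30, 13:45-15:30 (subtract 1h to convert from UTC+1).
Pita in UTC: 07:30-09:30, 10:15-16:30 (add 6h to convert from UTC-6).
Elena in UTC: 07:45-10:30, 11:45-15:30, 17:15-17:30 (subtract 4h to convert from UTC+4).
Emeka: free for 15:15-16:30. Kira: not fully free for 15:15-16:30. Pita: free for 15:15-16:30. Elena: not fully free for 15:15-16:30.

Elena, Kira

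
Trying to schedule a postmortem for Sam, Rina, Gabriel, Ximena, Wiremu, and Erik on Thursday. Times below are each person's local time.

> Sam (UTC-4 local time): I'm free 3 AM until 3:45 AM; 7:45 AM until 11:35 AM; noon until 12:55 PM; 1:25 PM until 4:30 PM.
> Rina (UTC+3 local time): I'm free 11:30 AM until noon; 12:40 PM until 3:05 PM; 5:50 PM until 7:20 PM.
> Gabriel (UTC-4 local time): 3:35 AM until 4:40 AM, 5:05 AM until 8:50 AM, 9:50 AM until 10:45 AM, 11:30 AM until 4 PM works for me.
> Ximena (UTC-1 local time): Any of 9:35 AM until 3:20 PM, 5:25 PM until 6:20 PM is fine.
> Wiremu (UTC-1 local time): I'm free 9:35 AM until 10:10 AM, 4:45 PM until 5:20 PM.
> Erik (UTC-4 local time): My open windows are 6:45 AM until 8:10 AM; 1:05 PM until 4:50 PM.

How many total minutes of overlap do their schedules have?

0

Sam in UTC: 07:00-07:45, 11:45-15:35, 16:00-16:55, 17:25-20:30 (add 4h to convert from UTC-4).
Rina in UTC: 08:30-09:00, 09:40-12:05, 14:50-16:20 (subtract 3h to convert from UTC+3).
Gabriel in UTC: 07:35-08:40, 09:05-12:50, 13:50-14:45, 15:30-20:00 (add 4h to convert from UTC-4).
Ximena in UTC: 10:35-16:20, 18:25-19:20 (add 1h to convert from UTC-1).
Wiremu in UTC: 10:35-11:10, 17:45-18:20 (add 1h to convert from UTC-1).
Erik in UTC: 10:45-12:10, 17:05-20:50 (add 4h to convert from UTC-4).
Sam ∩ Rina: 11:45-12:05, 14:50-15:35, 16:00-16:20.
Sam ∩ Rina ∩ Gabriel: 11:45-12:05, 15:30-15:35, 16:00-16:20.
Sam ∩ Rina ∩ Gabriel ∩ Ximena: 11:45-12:05, 15:30-15:35, 16:00-16:20.
Sam ∩ Rina ∩ Gabriel ∩ Ximena ∩ Wiremu: ∅.
Sam ∩ Rina ∩ Gabriel ∩ Ximena ∩ Wiremu ∩ Erik: ∅.
There is no time when everyone is free.
There is no common window, so the total is 0 minutes.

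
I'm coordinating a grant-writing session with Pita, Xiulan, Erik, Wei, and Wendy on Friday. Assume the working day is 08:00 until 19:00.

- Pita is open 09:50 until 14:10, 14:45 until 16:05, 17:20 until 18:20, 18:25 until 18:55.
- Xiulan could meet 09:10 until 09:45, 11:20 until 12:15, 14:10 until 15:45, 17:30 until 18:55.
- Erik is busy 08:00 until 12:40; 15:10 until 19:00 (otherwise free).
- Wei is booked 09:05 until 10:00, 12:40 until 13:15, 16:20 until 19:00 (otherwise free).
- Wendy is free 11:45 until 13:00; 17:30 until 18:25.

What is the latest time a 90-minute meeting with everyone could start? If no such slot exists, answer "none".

none

Pita free: 09:50-14:10, 14:45-16:05, 17:20-18:20, 18:25-18:55.
Xiulan free: 09:10-09:45, 11:20-12:15, 14:10-15:45, 17:30-18:55.
Erik free: 12:40-15:10 (invert busy blocks within the working day).
Wei free: 08:00-09:05, 10:00-12:40, 13:15-16:20 (invert busy blocks within the working day).
Wendy free: 11:45-13:00, 17:30-18:25.
Pita ∩ Xiulan: 11:20-12:15, 14:45-15:45, 17:30-18:20, 18:25-18:55.
Pita ∩ Xiulan ∩ Erik: 14:45-15:10.
Pita ∩ Xiulan ∩ Erik ∩ Wei: 14:45-15:10.
Pita ∩ Xiulan ∩ Erik ∩ Wei ∩ Wendy: ∅.
There is no time when everyone is free.
No common window is at least 90 minutes long.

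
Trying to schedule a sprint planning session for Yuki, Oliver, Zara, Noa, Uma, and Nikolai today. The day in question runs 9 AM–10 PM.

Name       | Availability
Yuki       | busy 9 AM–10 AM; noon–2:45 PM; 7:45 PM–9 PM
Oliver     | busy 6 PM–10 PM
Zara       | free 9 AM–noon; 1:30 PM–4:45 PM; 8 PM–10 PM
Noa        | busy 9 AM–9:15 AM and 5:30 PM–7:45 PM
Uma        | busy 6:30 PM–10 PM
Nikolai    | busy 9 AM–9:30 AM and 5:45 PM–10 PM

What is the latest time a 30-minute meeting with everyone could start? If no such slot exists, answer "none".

Yuki free: 10:00-12:00, 14:45-19:45, 21:00-22:00 (invert busy blocks within the working day).
Oliver free: 09:00-18:00 (invert busy blocks within the working day).
Zara free: 09:00-12:00, 13:30-16:45, 20:00-22:00.
Noa free: 09:15-17:30, 19:45-22:00 (invert busy blocks within the working day).
Uma free: 09:00-18:30 (invert busy blocks within the working day).
Nikolai free: 09:30-17:45 (invert busy blocks within the working day).
Yuki ∩ Oliver: 10:00-12:00, 14:45-18:00.
Yuki ∩ Oliver ∩ Zara: 10:00-12:00, 14:45-16:45.
Yuki ∩ Oliver ∩ Zara ∩ Noa: 10:00-12:00, 14:45-16:45.
Yuki ∩ Oliver ∩ Zara ∩ Noa ∩ Uma: 10:00-12:00, 14:45-16:45.
Yuki ∩ Oliver ∩ Zara ∩ Noa ∩ Uma ∩ Nikolai: 10:00-12:00, 14:45-16:45.
Those are the intersection windows.
The last common window of at least 30 minutes is 14:45-16:45; a 30-minute meeting can start as late as 16:15 and still end by 16:45.

16:15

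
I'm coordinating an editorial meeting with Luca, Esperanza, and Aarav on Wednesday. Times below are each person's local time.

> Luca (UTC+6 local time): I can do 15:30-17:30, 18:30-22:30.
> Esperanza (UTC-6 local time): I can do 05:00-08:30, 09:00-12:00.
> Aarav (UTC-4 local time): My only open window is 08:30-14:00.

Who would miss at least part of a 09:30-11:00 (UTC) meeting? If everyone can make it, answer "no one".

Luca in UTC: 09:30-11:30, 12:30-16:30 (subtract 6h to convert from UTC+6).
Esperanza in UTC: 11:00-14:30, 15:00-18:00 (add 6h to convert from UTC-6).
Aarav in UTC: 12:30-18:00 (add 4h to convert from UTC-4).
Luca: free for 09:30-11:00. Esperanza: not fully free for 09:30-11:00. Aarav: not fully free for 09:30-11:00.

Aarav, Esperanza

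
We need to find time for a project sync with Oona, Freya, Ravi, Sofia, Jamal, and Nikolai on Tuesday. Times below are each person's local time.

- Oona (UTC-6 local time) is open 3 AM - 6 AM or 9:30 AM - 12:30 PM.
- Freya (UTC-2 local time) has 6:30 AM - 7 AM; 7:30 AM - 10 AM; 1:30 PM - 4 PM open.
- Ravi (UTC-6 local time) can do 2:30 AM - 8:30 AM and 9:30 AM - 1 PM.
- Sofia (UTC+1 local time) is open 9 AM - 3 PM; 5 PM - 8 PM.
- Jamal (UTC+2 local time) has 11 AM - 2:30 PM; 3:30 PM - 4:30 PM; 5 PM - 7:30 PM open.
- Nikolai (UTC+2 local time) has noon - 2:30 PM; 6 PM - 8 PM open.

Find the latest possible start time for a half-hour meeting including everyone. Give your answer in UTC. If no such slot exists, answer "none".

17:00

Oona in UTC: 09:00-12:00, 15:30-18:30 (add 6h to convert from UTC-6).
Freya in UTC: 08:30-09:00, 09:30-12:00, 15:30-18:00 (add 2h to convert from UTC-2).
Ravi in UTC: 08:30-14:30, 15:30-19:00 (add 6h to convert from UTC-6).
Sofia in UTC: 08:00-14:00, 16:00-19:00 (subtract 1h to convert from UTC+1).
Jamal in UTC: 09:00-12:30, 13:30-14:30, 15:00-17:30 (subtract 2h to convert from UTC+2).
Nikolai in UTC: 10:00-12:30, 16:00-18:00 (subtract 2h to convert from UTC+2).
Oona ∩ Freya: 09:30-12:00, 15:30-18:00.
Oona ∩ Freya ∩ Ravi: 09:30-12:00, 15:30-18:00.
Oona ∩ Freya ∩ Ravi ∩ Sofia: 09:30-12:00, 16:00-18:00.
Oona ∩ Freya ∩ Ravi ∩ Sofia ∩ Jamal: 09:30-12:00, 16:00-17:30.
Oona ∩ Freya ∩ Ravi ∩ Sofia ∩ Jamal ∩ Nikolai: 10:00-12:00, 16:00-17:30.
The last common window of at least 30 minutes is 16:00-17:30; a 30-minute meeting can start as late as 17:00 and still end by 17:30.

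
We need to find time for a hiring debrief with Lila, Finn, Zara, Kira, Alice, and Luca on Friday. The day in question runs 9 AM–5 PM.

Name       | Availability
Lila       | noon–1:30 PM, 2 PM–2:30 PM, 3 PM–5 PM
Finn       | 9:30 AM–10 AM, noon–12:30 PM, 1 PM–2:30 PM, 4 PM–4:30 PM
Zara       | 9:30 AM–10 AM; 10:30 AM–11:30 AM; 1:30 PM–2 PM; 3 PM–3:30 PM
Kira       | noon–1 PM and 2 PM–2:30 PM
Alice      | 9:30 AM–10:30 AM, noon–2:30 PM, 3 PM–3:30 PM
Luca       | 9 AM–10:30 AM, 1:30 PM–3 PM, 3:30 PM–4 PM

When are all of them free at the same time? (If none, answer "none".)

Lila ∩ Finn: 12:00-12:30, 13:00-13:30, 14:00-14:30, 16:00-16:30.
Lila ∩ Finn ∩ Zara: ∅.
Lila ∩ Finn ∩ Zara ∩ Kira: ∅.
Lila ∩ Finn ∩ Zara ∩ Kira ∩ Alice: ∅.
Lila ∩ Finn ∩ Zara ∩ Kira ∩ Alice ∩ Luca: ∅.
There is no time when everyone is free.

none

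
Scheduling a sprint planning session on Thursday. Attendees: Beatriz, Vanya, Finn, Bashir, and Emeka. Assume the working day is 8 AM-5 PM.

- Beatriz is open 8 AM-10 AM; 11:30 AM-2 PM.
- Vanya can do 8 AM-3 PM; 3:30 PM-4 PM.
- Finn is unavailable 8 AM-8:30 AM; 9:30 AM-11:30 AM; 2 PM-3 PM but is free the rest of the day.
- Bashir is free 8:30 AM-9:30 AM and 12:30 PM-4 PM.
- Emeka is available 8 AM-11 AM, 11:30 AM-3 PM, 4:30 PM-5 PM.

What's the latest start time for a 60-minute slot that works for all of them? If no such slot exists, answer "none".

13:00

Beatriz free: 08:00-10:00, 11:30-14:00.
Vanya free: 08:00-15:00, 15:30-16:00.
Finn free: 08:30-09:30, 11:30-14:00, 15:00-17:00 (invert busy blocks within the working day).
Bashir free: 08:30-09:30, 12:30-16:00.
Emeka free: 08:00-11:00, 11:30-15:00, 16:30-17:00.
Beatriz ∩ Vanya: 08:00-10:00, 11:30-14:00.
Beatriz ∩ Vanya ∩ Finn: 08:30-09:30, 11:30-14:00.
Beatriz ∩ Vanya ∩ Finn ∩ Bashir: 08:30-09:30, 12:30-14:00.
Beatriz ∩ Vanya ∩ Finn ∩ Bashir ∩ Emeka: 08:30-09:30, 12:30-14:00.
So the common availability across everyone is 08:30-09:30, 12:30-14:00.
The last common window of at least 60 minutes is 12:30-14:00; a 60-minute meeting can start as late as 13:00 and still end by 14:00.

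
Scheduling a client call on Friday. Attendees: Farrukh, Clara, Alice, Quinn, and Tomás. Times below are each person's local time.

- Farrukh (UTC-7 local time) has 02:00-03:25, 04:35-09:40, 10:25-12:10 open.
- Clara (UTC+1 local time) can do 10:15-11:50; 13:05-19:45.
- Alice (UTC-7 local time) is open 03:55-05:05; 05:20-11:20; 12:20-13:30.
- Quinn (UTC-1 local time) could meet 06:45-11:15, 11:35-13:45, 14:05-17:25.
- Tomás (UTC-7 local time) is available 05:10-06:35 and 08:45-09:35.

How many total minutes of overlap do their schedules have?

110

Farrukh in UTC: 09:00-10:25, 11:35-16:40, 17:25-19:10 (add 7h to convert from UTC-7).
Clara in UTC: 09:15-10:50, 12:05-18:45 (subtract 1h to convert from UTC+1).
Alice in UTC: 10:55-12:05, 12:20-18:20, 19:20-20:30 (add 7h to convert from UTC-7).
Quinn in UTC: 07:45-12:15, 12:35-14:45, 15:05-18:25 (add 1h to convert from UTC-1).
Tomás in UTC: 12:10-13:35, 15:45-16:35 (add 7h to convert from UTC-7).
Farrukh ∩ Clara: 09:15-10:25, 12:05-16:40, 17:25-18:45.
Farrukh ∩ Clara ∩ Alice: 12:20-16:40, 17:25-18:20.
Farrukh ∩ Clara ∩ Alice ∩ Quinn: 12:35-14:45, 15:05-16:40, 17:25-18:20.
Farrukh ∩ Clara ∩ Alice ∩ Quinn ∩ Tomás: 12:35-13:35, 15:45-16:35.
Summing the common windows: 60 + 50 = 110 minutes.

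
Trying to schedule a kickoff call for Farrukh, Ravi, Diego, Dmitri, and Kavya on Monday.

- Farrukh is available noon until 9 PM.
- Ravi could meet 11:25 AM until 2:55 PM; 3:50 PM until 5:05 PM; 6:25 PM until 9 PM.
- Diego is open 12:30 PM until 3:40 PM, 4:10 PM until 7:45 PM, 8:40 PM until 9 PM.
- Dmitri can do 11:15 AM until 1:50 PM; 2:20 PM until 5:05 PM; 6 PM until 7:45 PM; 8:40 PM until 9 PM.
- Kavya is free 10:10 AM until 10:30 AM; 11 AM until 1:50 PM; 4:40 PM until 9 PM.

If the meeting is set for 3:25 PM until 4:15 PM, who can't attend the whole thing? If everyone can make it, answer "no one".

Diego, Kavya, Ravi

Farrukh: free for 15:25-16:15. Ravi: not fully free for 15:25-16:15. Diego: not fully free for 15:25-16:15. Dmitri: free for 15:25-16:15. Kavya: not fully free for 15:25-16:15.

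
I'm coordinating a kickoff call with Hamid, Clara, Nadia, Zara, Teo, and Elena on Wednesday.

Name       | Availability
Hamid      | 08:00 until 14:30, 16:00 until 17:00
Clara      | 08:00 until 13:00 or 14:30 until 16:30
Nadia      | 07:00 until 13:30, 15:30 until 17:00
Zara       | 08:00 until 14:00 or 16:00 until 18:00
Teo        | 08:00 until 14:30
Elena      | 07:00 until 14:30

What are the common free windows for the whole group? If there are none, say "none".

Hamid ∩ Clara: 08:00-13:00, 16:00-16:30.
Hamid ∩ Clara ∩ Nadia: 08:00-13:00, 16:00-16:30.
Hamid ∩ Clara ∩ Nadia ∩ Zara: 08:00-13:00, 16:00-16:30.
Hamid ∩ Clara ∩ Nadia ∩ Zara ∩ Teo: 08:00-13:00.
Hamid ∩ Clara ∩ Nadia ∩ Zara ∩ Teo ∩ Elena: 08:00-13:00.

08:00-13:00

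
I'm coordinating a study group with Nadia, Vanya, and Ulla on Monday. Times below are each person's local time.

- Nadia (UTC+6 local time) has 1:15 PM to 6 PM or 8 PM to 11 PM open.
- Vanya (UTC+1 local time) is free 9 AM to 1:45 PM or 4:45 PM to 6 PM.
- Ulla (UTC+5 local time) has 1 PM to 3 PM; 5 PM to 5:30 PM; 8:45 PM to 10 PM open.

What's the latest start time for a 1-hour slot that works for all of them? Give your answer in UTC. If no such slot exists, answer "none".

Nadia in UTC: 07:15-12:00, 14:00-17:00 (subtract 6h to convert from UTC+6).
Vanya in UTC: 08:00-12:45, 15:45-17:00 (subtract 1h to convert from UTC+1).
Ulla in UTC: 08:00-10:00, 12:00-12:30, 15:45-17:00 (subtract 5h to convert from UTC+5).
Nadia ∩ Vanya: 08:00-12:00, 15:45-17:00.
Nadia ∩ Vanya ∩ Ulla: 08:00-10:00, 15:45-17:00.
The last common window of at least 60 minutes is 15:45-17:00; a 60-minute meeting can start as late as 16:00 and still end by 17:00.

16:00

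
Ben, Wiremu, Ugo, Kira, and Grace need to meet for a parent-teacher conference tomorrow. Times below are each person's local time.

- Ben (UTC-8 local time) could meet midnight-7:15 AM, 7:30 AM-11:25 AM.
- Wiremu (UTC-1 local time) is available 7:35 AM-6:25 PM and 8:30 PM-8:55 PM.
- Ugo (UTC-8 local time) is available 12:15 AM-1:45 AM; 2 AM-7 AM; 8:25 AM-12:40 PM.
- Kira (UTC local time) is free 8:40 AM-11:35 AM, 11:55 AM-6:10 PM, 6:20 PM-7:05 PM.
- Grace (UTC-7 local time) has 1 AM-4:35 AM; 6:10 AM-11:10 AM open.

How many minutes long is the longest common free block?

110

Ben in UTC: 08:00-15:15, 15:30-19:25 (add 8h to convert from UTC-8).
Wiremu in UTC: 08:35-19:25, 21:30-21:55 (add 1h to convert from UTC-1).
Ugo in UTC: 08:15-09:45, 10:00-15:00, 16:25-20:40 (add 8h to convert from UTC-8).
Kira in UTC: 08:40-11:35, 11:55-18:10, 18:20-19:05.
Grace in UTC: 08:00-11:35, 13:10-18:10 (add 7h to convert from UTC-7).
Ben ∩ Wiremu: 08:35-15:15, 15:30-19:25.
Ben ∩ Wiremu ∩ Ugo: 08:35-09:45, 10:00-15:00, 16:25-19:25.
Ben ∩ Wiremu ∩ Ugo ∩ Kira: 08:40-09:45, 10:00-11:35, 11:55-15:00, 16:25-18:10, 18:20-19:05.
Ben ∩ Wiremu ∩ Ugo ∩ Kira ∩ Grace: 08:40-09:45, 10:00-11:35, 13:10-15:00, 16:25-18:10.
Those are the intersection windows.
The longest is 13:10-15:00 at 110 minutes.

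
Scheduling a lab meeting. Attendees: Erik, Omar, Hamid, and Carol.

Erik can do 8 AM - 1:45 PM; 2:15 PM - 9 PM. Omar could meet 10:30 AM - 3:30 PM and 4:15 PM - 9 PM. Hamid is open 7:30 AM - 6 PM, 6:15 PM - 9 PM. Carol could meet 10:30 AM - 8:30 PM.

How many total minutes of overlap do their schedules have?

Erik ∩ Omar: 10:30-13:45, 14:15-15:30, 16:15-21:00.
Erik ∩ Omar ∩ Hamid: 10:30-13:45, 14:15-15:30, 16:15-18:00, 18:15-21:00.
Erik ∩ Omar ∩ Hamid ∩ Carol: 10:30-13:45, 14:15-15:30, 16:15-18:00, 18:15-20:30.
Those are the intersection windows.
Summing the common windows: 195 + 75 + 105 + 135 = 510 minutes.

510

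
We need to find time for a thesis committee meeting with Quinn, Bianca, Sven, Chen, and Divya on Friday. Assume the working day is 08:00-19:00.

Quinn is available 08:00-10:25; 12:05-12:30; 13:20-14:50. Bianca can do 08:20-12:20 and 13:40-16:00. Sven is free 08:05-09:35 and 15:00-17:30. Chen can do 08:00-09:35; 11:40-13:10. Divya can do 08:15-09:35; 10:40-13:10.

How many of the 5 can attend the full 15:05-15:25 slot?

2

Bianca and Sven can make the full 15:05-15:25 slot — that's 2.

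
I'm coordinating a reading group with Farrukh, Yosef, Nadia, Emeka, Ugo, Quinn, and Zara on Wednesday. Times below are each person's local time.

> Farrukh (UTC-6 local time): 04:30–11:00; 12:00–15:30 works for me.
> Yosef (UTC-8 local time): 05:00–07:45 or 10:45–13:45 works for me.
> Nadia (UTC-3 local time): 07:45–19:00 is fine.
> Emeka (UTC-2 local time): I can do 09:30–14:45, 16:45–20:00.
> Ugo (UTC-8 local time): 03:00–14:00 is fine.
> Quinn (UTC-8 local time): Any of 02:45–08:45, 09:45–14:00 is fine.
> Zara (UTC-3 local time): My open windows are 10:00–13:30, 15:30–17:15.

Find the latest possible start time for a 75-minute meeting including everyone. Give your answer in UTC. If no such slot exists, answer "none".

Farrukh in UTC: 10:30-17:00, 18:00-21:30 (add 6h to convert from UTC-6).
Yosef in UTC: 13:00-15:45, 18:45-21:45 (add 8h to convert from UTC-8).
Nadia in UTC: 10:45-22:00 (add 3h to convert from UTC-3).
Emeka in UTC: 11:30-16:45, 18:45-22:00 (add 2h to convert from UTC-2).
Ugo in UTC: 11:00-22:00 (add 8h to convert from UTC-8).
Quinn in UTC: 10:45-16:45, 17:45-22:00 (add 8h to convert from UTC-8).
Zara in UTC: 13:00-16:30, 18:30-20:15 (add 3h to convert from UTC-3).
Farrukh ∩ Yosef: 13:00-15:45, 18:45-21:30.
Farrukh ∩ Yosef ∩ Nadia: 13:00-15:45, 18:45-21:30.
Farrukh ∩ Yosef ∩ Nadia ∩ Emeka: 13:00-15:45, 18:45-21:30.
Farrukh ∩ Yosef ∩ Nadia ∩ Emeka ∩ Ugo: 13:00-15:45, 18:45-21:30.
Farrukh ∩ Yosef ∩ Nadia ∩ Emeka ∩ Ugo ∩ Quinn: 13:00-15:45, 18:45-21:30.
Farrukh ∩ Yosef ∩ Nadia ∩ Emeka ∩ Ugo ∩ Quinn ∩ Zara: 13:00-15:45, 18:45-20:15.
Those are the intersection windows.
The last common window of at least 75 minutes is 18:45-20:15; a 75-minute meeting can start as late as 19:00 and still end by 20:15.

19:00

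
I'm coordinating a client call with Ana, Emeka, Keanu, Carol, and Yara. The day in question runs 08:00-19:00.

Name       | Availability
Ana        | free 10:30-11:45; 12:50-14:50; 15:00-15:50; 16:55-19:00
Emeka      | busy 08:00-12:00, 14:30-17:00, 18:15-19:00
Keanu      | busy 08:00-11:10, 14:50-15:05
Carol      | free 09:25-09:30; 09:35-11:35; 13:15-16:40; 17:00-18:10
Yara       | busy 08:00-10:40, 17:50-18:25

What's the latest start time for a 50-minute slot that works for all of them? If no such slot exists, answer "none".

Ana free: 10:30-11:45, 12:50-14:50, 15:00-15:50, 16:55-19:00.
Emeka free: 12:00-14:30, 17:00-18:15 (invert busy blocks within the working day).
Keanu free: 11:10-14:50, 15:05-19:00 (invert busy blocks within the working day).
Carol free: 09:25-09:30, 09:35-11:35, 13:15-16:40, 17:00-18:10.
Yara free: 10:40-17:50, 18:25-19:00 (invert busy blocks within the working day).
Ana ∩ Emeka: 12:50-14:30, 17:00-18:15.
Ana ∩ Emeka ∩ Keanu: 12:50-14:30, 17:00-18:15.
Ana ∩ Emeka ∩ Keanu ∩ Carol: 13:15-14:30, 17:00-18:10.
Ana ∩ Emeka ∩ Keanu ∩ Carol ∩ Yara: 13:15-14:30, 17:00-17:50.
So the common availability across everyone is 13:15-14:30, 17:00-17:50.
The last common window of at least 50 minutes is 17:00-17:50; a 50-minute meeting can start as late as 17:00 and still end by 17:50.

17:00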